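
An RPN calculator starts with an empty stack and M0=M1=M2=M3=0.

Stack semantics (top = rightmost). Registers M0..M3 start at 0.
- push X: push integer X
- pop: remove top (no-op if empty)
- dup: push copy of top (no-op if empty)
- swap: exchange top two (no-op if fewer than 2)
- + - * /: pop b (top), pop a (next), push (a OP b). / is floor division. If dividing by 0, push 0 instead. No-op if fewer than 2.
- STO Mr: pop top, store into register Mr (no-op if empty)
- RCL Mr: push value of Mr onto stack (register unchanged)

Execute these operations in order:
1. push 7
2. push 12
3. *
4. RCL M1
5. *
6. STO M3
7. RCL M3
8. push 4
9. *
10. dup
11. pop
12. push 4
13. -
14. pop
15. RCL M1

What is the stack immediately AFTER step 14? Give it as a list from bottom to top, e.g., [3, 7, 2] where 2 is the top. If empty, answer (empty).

After op 1 (push 7): stack=[7] mem=[0,0,0,0]
After op 2 (push 12): stack=[7,12] mem=[0,0,0,0]
After op 3 (*): stack=[84] mem=[0,0,0,0]
After op 4 (RCL M1): stack=[84,0] mem=[0,0,0,0]
After op 5 (*): stack=[0] mem=[0,0,0,0]
After op 6 (STO M3): stack=[empty] mem=[0,0,0,0]
After op 7 (RCL M3): stack=[0] mem=[0,0,0,0]
After op 8 (push 4): stack=[0,4] mem=[0,0,0,0]
After op 9 (*): stack=[0] mem=[0,0,0,0]
After op 10 (dup): stack=[0,0] mem=[0,0,0,0]
After op 11 (pop): stack=[0] mem=[0,0,0,0]
After op 12 (push 4): stack=[0,4] mem=[0,0,0,0]
After op 13 (-): stack=[-4] mem=[0,0,0,0]
After op 14 (pop): stack=[empty] mem=[0,0,0,0]

(empty)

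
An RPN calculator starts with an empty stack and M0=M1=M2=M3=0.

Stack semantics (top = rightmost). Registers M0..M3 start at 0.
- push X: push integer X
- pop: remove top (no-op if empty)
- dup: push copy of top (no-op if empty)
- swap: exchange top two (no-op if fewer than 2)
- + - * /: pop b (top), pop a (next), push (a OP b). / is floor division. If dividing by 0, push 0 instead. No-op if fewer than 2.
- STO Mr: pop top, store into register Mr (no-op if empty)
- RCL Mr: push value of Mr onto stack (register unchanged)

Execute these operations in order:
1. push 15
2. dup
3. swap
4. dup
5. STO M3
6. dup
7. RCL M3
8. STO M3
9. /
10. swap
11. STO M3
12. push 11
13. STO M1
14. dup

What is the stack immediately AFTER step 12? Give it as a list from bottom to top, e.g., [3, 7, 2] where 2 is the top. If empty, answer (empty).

After op 1 (push 15): stack=[15] mem=[0,0,0,0]
After op 2 (dup): stack=[15,15] mem=[0,0,0,0]
After op 3 (swap): stack=[15,15] mem=[0,0,0,0]
After op 4 (dup): stack=[15,15,15] mem=[0,0,0,0]
After op 5 (STO M3): stack=[15,15] mem=[0,0,0,15]
After op 6 (dup): stack=[15,15,15] mem=[0,0,0,15]
After op 7 (RCL M3): stack=[15,15,15,15] mem=[0,0,0,15]
After op 8 (STO M3): stack=[15,15,15] mem=[0,0,0,15]
After op 9 (/): stack=[15,1] mem=[0,0,0,15]
After op 10 (swap): stack=[1,15] mem=[0,0,0,15]
After op 11 (STO M3): stack=[1] mem=[0,0,0,15]
After op 12 (push 11): stack=[1,11] mem=[0,0,0,15]

[1, 11]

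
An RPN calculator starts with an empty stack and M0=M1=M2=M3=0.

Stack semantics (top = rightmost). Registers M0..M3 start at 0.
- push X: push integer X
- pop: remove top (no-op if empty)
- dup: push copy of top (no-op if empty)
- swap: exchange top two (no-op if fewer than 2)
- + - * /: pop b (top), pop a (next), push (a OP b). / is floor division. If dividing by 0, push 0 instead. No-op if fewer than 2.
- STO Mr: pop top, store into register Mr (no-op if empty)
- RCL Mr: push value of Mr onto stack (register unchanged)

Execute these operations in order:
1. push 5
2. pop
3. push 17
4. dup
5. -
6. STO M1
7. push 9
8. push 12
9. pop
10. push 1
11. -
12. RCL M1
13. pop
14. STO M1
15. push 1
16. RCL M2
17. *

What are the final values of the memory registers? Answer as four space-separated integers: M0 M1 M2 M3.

After op 1 (push 5): stack=[5] mem=[0,0,0,0]
After op 2 (pop): stack=[empty] mem=[0,0,0,0]
After op 3 (push 17): stack=[17] mem=[0,0,0,0]
After op 4 (dup): stack=[17,17] mem=[0,0,0,0]
After op 5 (-): stack=[0] mem=[0,0,0,0]
After op 6 (STO M1): stack=[empty] mem=[0,0,0,0]
After op 7 (push 9): stack=[9] mem=[0,0,0,0]
After op 8 (push 12): stack=[9,12] mem=[0,0,0,0]
After op 9 (pop): stack=[9] mem=[0,0,0,0]
After op 10 (push 1): stack=[9,1] mem=[0,0,0,0]
After op 11 (-): stack=[8] mem=[0,0,0,0]
After op 12 (RCL M1): stack=[8,0] mem=[0,0,0,0]
After op 13 (pop): stack=[8] mem=[0,0,0,0]
After op 14 (STO M1): stack=[empty] mem=[0,8,0,0]
After op 15 (push 1): stack=[1] mem=[0,8,0,0]
After op 16 (RCL M2): stack=[1,0] mem=[0,8,0,0]
After op 17 (*): stack=[0] mem=[0,8,0,0]

Answer: 0 8 0 0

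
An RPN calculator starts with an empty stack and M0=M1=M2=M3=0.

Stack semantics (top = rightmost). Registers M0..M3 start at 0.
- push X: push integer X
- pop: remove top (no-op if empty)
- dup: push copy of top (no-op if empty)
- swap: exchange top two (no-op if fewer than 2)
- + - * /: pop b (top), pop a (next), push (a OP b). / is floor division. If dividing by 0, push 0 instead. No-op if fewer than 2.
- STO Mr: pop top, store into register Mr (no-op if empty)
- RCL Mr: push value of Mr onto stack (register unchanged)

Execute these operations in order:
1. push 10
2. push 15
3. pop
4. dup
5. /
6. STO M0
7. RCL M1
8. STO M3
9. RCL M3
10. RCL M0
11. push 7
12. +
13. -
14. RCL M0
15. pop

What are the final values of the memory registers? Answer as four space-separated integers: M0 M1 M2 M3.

After op 1 (push 10): stack=[10] mem=[0,0,0,0]
After op 2 (push 15): stack=[10,15] mem=[0,0,0,0]
After op 3 (pop): stack=[10] mem=[0,0,0,0]
After op 4 (dup): stack=[10,10] mem=[0,0,0,0]
After op 5 (/): stack=[1] mem=[0,0,0,0]
After op 6 (STO M0): stack=[empty] mem=[1,0,0,0]
After op 7 (RCL M1): stack=[0] mem=[1,0,0,0]
After op 8 (STO M3): stack=[empty] mem=[1,0,0,0]
After op 9 (RCL M3): stack=[0] mem=[1,0,0,0]
After op 10 (RCL M0): stack=[0,1] mem=[1,0,0,0]
After op 11 (push 7): stack=[0,1,7] mem=[1,0,0,0]
After op 12 (+): stack=[0,8] mem=[1,0,0,0]
After op 13 (-): stack=[-8] mem=[1,0,0,0]
After op 14 (RCL M0): stack=[-8,1] mem=[1,0,0,0]
After op 15 (pop): stack=[-8] mem=[1,0,0,0]

Answer: 1 0 0 0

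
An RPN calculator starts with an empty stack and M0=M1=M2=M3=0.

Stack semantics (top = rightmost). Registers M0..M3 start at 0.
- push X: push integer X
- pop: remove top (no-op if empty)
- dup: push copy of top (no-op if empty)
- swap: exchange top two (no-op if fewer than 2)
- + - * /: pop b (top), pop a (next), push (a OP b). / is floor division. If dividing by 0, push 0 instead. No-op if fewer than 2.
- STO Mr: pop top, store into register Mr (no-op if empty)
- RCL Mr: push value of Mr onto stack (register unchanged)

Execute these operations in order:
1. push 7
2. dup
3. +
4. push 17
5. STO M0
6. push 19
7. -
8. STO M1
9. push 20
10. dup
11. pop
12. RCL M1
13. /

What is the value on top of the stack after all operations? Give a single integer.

Answer: -4

Derivation:
After op 1 (push 7): stack=[7] mem=[0,0,0,0]
After op 2 (dup): stack=[7,7] mem=[0,0,0,0]
After op 3 (+): stack=[14] mem=[0,0,0,0]
After op 4 (push 17): stack=[14,17] mem=[0,0,0,0]
After op 5 (STO M0): stack=[14] mem=[17,0,0,0]
After op 6 (push 19): stack=[14,19] mem=[17,0,0,0]
After op 7 (-): stack=[-5] mem=[17,0,0,0]
After op 8 (STO M1): stack=[empty] mem=[17,-5,0,0]
After op 9 (push 20): stack=[20] mem=[17,-5,0,0]
After op 10 (dup): stack=[20,20] mem=[17,-5,0,0]
After op 11 (pop): stack=[20] mem=[17,-5,0,0]
After op 12 (RCL M1): stack=[20,-5] mem=[17,-5,0,0]
After op 13 (/): stack=[-4] mem=[17,-5,0,0]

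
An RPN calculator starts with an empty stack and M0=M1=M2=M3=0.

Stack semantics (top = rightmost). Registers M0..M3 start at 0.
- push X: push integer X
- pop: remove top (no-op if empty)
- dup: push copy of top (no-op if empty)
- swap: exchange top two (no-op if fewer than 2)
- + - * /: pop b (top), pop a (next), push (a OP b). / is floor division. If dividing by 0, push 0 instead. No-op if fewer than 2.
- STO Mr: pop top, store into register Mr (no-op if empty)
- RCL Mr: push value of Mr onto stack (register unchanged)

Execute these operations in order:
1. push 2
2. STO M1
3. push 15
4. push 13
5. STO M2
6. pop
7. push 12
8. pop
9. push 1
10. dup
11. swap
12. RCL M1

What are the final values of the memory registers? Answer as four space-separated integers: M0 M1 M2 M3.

After op 1 (push 2): stack=[2] mem=[0,0,0,0]
After op 2 (STO M1): stack=[empty] mem=[0,2,0,0]
After op 3 (push 15): stack=[15] mem=[0,2,0,0]
After op 4 (push 13): stack=[15,13] mem=[0,2,0,0]
After op 5 (STO M2): stack=[15] mem=[0,2,13,0]
After op 6 (pop): stack=[empty] mem=[0,2,13,0]
After op 7 (push 12): stack=[12] mem=[0,2,13,0]
After op 8 (pop): stack=[empty] mem=[0,2,13,0]
After op 9 (push 1): stack=[1] mem=[0,2,13,0]
After op 10 (dup): stack=[1,1] mem=[0,2,13,0]
After op 11 (swap): stack=[1,1] mem=[0,2,13,0]
After op 12 (RCL M1): stack=[1,1,2] mem=[0,2,13,0]

Answer: 0 2 13 0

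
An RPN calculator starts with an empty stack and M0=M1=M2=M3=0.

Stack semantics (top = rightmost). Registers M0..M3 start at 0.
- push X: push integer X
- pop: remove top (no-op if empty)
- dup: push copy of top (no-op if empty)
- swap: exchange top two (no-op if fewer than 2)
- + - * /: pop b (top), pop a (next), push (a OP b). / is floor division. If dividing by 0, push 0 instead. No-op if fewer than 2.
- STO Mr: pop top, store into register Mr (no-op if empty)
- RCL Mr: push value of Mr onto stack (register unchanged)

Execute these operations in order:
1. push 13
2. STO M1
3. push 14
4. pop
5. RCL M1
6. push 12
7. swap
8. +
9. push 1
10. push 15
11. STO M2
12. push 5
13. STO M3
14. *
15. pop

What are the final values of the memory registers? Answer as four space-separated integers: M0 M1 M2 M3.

Answer: 0 13 15 5

Derivation:
After op 1 (push 13): stack=[13] mem=[0,0,0,0]
After op 2 (STO M1): stack=[empty] mem=[0,13,0,0]
After op 3 (push 14): stack=[14] mem=[0,13,0,0]
After op 4 (pop): stack=[empty] mem=[0,13,0,0]
After op 5 (RCL M1): stack=[13] mem=[0,13,0,0]
After op 6 (push 12): stack=[13,12] mem=[0,13,0,0]
After op 7 (swap): stack=[12,13] mem=[0,13,0,0]
After op 8 (+): stack=[25] mem=[0,13,0,0]
After op 9 (push 1): stack=[25,1] mem=[0,13,0,0]
After op 10 (push 15): stack=[25,1,15] mem=[0,13,0,0]
After op 11 (STO M2): stack=[25,1] mem=[0,13,15,0]
After op 12 (push 5): stack=[25,1,5] mem=[0,13,15,0]
After op 13 (STO M3): stack=[25,1] mem=[0,13,15,5]
After op 14 (*): stack=[25] mem=[0,13,15,5]
After op 15 (pop): stack=[empty] mem=[0,13,15,5]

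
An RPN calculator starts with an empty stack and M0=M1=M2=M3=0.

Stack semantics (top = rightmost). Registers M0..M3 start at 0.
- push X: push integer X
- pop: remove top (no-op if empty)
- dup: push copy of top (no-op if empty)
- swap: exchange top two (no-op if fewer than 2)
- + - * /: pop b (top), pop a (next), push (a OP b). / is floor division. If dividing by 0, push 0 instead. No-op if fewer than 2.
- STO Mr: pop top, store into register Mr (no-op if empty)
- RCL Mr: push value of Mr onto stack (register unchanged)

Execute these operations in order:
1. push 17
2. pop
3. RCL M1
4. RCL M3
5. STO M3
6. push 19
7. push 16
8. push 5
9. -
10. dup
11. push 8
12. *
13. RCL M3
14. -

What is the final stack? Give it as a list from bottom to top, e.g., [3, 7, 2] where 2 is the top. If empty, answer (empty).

After op 1 (push 17): stack=[17] mem=[0,0,0,0]
After op 2 (pop): stack=[empty] mem=[0,0,0,0]
After op 3 (RCL M1): stack=[0] mem=[0,0,0,0]
After op 4 (RCL M3): stack=[0,0] mem=[0,0,0,0]
After op 5 (STO M3): stack=[0] mem=[0,0,0,0]
After op 6 (push 19): stack=[0,19] mem=[0,0,0,0]
After op 7 (push 16): stack=[0,19,16] mem=[0,0,0,0]
After op 8 (push 5): stack=[0,19,16,5] mem=[0,0,0,0]
After op 9 (-): stack=[0,19,11] mem=[0,0,0,0]
After op 10 (dup): stack=[0,19,11,11] mem=[0,0,0,0]
After op 11 (push 8): stack=[0,19,11,11,8] mem=[0,0,0,0]
After op 12 (*): stack=[0,19,11,88] mem=[0,0,0,0]
After op 13 (RCL M3): stack=[0,19,11,88,0] mem=[0,0,0,0]
After op 14 (-): stack=[0,19,11,88] mem=[0,0,0,0]

Answer: [0, 19, 11, 88]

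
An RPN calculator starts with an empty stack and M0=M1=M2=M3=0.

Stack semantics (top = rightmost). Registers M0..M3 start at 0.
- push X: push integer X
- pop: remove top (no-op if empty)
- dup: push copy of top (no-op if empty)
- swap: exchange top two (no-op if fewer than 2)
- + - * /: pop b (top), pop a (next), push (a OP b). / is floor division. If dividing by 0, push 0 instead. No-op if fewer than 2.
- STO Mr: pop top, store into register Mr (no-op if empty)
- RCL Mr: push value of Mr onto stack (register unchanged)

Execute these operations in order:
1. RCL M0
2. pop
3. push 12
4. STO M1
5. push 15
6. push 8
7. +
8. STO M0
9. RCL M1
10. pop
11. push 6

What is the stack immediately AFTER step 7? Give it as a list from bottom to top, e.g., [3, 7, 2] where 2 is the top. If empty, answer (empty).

After op 1 (RCL M0): stack=[0] mem=[0,0,0,0]
After op 2 (pop): stack=[empty] mem=[0,0,0,0]
After op 3 (push 12): stack=[12] mem=[0,0,0,0]
After op 4 (STO M1): stack=[empty] mem=[0,12,0,0]
After op 5 (push 15): stack=[15] mem=[0,12,0,0]
After op 6 (push 8): stack=[15,8] mem=[0,12,0,0]
After op 7 (+): stack=[23] mem=[0,12,0,0]

[23]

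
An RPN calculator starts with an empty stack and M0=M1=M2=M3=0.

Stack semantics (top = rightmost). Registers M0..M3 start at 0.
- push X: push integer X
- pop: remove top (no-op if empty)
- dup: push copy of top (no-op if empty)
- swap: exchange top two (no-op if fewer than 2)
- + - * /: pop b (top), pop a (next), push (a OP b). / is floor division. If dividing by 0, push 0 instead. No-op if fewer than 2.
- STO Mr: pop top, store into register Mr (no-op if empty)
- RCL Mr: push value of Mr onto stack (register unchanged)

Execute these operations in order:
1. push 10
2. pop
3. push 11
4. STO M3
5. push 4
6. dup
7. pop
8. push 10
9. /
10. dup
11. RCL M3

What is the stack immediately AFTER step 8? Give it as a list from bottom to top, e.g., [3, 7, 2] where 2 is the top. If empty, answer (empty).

After op 1 (push 10): stack=[10] mem=[0,0,0,0]
After op 2 (pop): stack=[empty] mem=[0,0,0,0]
After op 3 (push 11): stack=[11] mem=[0,0,0,0]
After op 4 (STO M3): stack=[empty] mem=[0,0,0,11]
After op 5 (push 4): stack=[4] mem=[0,0,0,11]
After op 6 (dup): stack=[4,4] mem=[0,0,0,11]
After op 7 (pop): stack=[4] mem=[0,0,0,11]
After op 8 (push 10): stack=[4,10] mem=[0,0,0,11]

[4, 10]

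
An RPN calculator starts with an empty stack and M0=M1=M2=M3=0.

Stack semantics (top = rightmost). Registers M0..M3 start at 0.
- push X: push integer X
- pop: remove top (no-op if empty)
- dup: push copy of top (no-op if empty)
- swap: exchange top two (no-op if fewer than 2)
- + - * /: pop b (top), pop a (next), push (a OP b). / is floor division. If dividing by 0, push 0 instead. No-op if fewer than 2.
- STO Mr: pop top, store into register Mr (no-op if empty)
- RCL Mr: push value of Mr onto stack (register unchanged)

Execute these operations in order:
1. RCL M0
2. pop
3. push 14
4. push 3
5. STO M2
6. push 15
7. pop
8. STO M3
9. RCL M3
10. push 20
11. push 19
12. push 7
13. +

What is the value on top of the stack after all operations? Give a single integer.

Answer: 26

Derivation:
After op 1 (RCL M0): stack=[0] mem=[0,0,0,0]
After op 2 (pop): stack=[empty] mem=[0,0,0,0]
After op 3 (push 14): stack=[14] mem=[0,0,0,0]
After op 4 (push 3): stack=[14,3] mem=[0,0,0,0]
After op 5 (STO M2): stack=[14] mem=[0,0,3,0]
After op 6 (push 15): stack=[14,15] mem=[0,0,3,0]
After op 7 (pop): stack=[14] mem=[0,0,3,0]
After op 8 (STO M3): stack=[empty] mem=[0,0,3,14]
After op 9 (RCL M3): stack=[14] mem=[0,0,3,14]
After op 10 (push 20): stack=[14,20] mem=[0,0,3,14]
After op 11 (push 19): stack=[14,20,19] mem=[0,0,3,14]
After op 12 (push 7): stack=[14,20,19,7] mem=[0,0,3,14]
After op 13 (+): stack=[14,20,26] mem=[0,0,3,14]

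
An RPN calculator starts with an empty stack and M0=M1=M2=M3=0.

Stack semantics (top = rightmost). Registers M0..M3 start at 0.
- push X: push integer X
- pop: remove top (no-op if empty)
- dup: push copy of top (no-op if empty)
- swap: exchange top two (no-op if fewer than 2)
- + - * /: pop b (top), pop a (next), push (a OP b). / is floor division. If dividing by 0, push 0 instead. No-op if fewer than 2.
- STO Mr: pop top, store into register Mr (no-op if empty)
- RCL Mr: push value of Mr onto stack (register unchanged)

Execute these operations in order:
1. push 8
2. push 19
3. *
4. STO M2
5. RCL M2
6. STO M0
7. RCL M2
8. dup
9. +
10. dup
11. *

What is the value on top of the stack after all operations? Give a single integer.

Answer: 92416

Derivation:
After op 1 (push 8): stack=[8] mem=[0,0,0,0]
After op 2 (push 19): stack=[8,19] mem=[0,0,0,0]
After op 3 (*): stack=[152] mem=[0,0,0,0]
After op 4 (STO M2): stack=[empty] mem=[0,0,152,0]
After op 5 (RCL M2): stack=[152] mem=[0,0,152,0]
After op 6 (STO M0): stack=[empty] mem=[152,0,152,0]
After op 7 (RCL M2): stack=[152] mem=[152,0,152,0]
After op 8 (dup): stack=[152,152] mem=[152,0,152,0]
After op 9 (+): stack=[304] mem=[152,0,152,0]
After op 10 (dup): stack=[304,304] mem=[152,0,152,0]
After op 11 (*): stack=[92416] mem=[152,0,152,0]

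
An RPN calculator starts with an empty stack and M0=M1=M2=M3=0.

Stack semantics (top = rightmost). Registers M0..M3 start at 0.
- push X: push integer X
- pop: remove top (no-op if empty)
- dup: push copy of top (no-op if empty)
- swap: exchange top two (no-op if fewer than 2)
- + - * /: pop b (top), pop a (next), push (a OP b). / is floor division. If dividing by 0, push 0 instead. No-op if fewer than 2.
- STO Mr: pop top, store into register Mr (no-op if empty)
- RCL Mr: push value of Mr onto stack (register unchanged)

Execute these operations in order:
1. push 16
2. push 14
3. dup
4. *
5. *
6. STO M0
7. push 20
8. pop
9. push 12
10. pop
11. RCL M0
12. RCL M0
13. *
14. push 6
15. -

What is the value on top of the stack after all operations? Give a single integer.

After op 1 (push 16): stack=[16] mem=[0,0,0,0]
After op 2 (push 14): stack=[16,14] mem=[0,0,0,0]
After op 3 (dup): stack=[16,14,14] mem=[0,0,0,0]
After op 4 (*): stack=[16,196] mem=[0,0,0,0]
After op 5 (*): stack=[3136] mem=[0,0,0,0]
After op 6 (STO M0): stack=[empty] mem=[3136,0,0,0]
After op 7 (push 20): stack=[20] mem=[3136,0,0,0]
After op 8 (pop): stack=[empty] mem=[3136,0,0,0]
After op 9 (push 12): stack=[12] mem=[3136,0,0,0]
After op 10 (pop): stack=[empty] mem=[3136,0,0,0]
After op 11 (RCL M0): stack=[3136] mem=[3136,0,0,0]
After op 12 (RCL M0): stack=[3136,3136] mem=[3136,0,0,0]
After op 13 (*): stack=[9834496] mem=[3136,0,0,0]
After op 14 (push 6): stack=[9834496,6] mem=[3136,0,0,0]
After op 15 (-): stack=[9834490] mem=[3136,0,0,0]

Answer: 9834490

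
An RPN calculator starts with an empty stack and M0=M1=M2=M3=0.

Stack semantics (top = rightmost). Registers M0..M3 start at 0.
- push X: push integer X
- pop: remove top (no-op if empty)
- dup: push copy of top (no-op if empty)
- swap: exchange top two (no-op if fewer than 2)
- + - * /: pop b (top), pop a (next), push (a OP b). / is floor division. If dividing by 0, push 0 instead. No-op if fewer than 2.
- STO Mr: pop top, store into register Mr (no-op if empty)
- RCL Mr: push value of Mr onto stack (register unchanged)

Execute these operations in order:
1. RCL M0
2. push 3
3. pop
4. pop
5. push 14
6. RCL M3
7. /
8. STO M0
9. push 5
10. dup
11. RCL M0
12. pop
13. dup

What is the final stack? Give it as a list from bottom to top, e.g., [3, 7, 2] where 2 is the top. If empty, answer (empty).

Answer: [5, 5, 5]

Derivation:
After op 1 (RCL M0): stack=[0] mem=[0,0,0,0]
After op 2 (push 3): stack=[0,3] mem=[0,0,0,0]
After op 3 (pop): stack=[0] mem=[0,0,0,0]
After op 4 (pop): stack=[empty] mem=[0,0,0,0]
After op 5 (push 14): stack=[14] mem=[0,0,0,0]
After op 6 (RCL M3): stack=[14,0] mem=[0,0,0,0]
After op 7 (/): stack=[0] mem=[0,0,0,0]
After op 8 (STO M0): stack=[empty] mem=[0,0,0,0]
After op 9 (push 5): stack=[5] mem=[0,0,0,0]
After op 10 (dup): stack=[5,5] mem=[0,0,0,0]
After op 11 (RCL M0): stack=[5,5,0] mem=[0,0,0,0]
After op 12 (pop): stack=[5,5] mem=[0,0,0,0]
After op 13 (dup): stack=[5,5,5] mem=[0,0,0,0]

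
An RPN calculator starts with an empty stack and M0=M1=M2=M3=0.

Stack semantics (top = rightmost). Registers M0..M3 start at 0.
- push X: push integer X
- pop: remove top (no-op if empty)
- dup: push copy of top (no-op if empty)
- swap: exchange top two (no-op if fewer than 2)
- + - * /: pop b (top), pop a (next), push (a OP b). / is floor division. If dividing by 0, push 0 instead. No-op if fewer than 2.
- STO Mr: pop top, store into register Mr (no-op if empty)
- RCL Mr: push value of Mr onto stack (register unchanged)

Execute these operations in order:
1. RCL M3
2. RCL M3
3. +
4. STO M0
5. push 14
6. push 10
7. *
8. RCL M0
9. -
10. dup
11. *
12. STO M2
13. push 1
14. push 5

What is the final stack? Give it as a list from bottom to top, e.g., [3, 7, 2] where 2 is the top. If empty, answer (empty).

After op 1 (RCL M3): stack=[0] mem=[0,0,0,0]
After op 2 (RCL M3): stack=[0,0] mem=[0,0,0,0]
After op 3 (+): stack=[0] mem=[0,0,0,0]
After op 4 (STO M0): stack=[empty] mem=[0,0,0,0]
After op 5 (push 14): stack=[14] mem=[0,0,0,0]
After op 6 (push 10): stack=[14,10] mem=[0,0,0,0]
After op 7 (*): stack=[140] mem=[0,0,0,0]
After op 8 (RCL M0): stack=[140,0] mem=[0,0,0,0]
After op 9 (-): stack=[140] mem=[0,0,0,0]
After op 10 (dup): stack=[140,140] mem=[0,0,0,0]
After op 11 (*): stack=[19600] mem=[0,0,0,0]
After op 12 (STO M2): stack=[empty] mem=[0,0,19600,0]
After op 13 (push 1): stack=[1] mem=[0,0,19600,0]
After op 14 (push 5): stack=[1,5] mem=[0,0,19600,0]

Answer: [1, 5]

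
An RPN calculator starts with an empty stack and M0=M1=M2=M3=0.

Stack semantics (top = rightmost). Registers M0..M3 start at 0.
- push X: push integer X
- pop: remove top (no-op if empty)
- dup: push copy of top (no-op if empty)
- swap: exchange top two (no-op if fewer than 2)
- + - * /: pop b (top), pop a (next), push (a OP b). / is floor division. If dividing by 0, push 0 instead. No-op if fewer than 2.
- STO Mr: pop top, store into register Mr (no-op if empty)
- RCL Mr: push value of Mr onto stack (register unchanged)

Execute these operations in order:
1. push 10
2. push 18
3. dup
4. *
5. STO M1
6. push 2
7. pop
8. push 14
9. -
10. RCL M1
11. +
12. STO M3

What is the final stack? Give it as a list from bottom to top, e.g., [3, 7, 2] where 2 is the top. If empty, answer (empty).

Answer: (empty)

Derivation:
After op 1 (push 10): stack=[10] mem=[0,0,0,0]
After op 2 (push 18): stack=[10,18] mem=[0,0,0,0]
After op 3 (dup): stack=[10,18,18] mem=[0,0,0,0]
After op 4 (*): stack=[10,324] mem=[0,0,0,0]
After op 5 (STO M1): stack=[10] mem=[0,324,0,0]
After op 6 (push 2): stack=[10,2] mem=[0,324,0,0]
After op 7 (pop): stack=[10] mem=[0,324,0,0]
After op 8 (push 14): stack=[10,14] mem=[0,324,0,0]
After op 9 (-): stack=[-4] mem=[0,324,0,0]
After op 10 (RCL M1): stack=[-4,324] mem=[0,324,0,0]
After op 11 (+): stack=[320] mem=[0,324,0,0]
After op 12 (STO M3): stack=[empty] mem=[0,324,0,320]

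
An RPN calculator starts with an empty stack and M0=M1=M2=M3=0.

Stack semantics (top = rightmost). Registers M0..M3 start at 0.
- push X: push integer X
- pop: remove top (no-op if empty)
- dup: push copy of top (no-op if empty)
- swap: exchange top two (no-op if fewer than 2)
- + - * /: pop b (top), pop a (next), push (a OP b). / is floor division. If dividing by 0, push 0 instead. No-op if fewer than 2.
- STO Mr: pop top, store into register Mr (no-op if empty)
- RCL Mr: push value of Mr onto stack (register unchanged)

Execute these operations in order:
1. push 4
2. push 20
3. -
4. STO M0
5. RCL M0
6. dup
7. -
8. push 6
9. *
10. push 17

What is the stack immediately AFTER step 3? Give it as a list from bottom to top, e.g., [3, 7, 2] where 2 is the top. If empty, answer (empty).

After op 1 (push 4): stack=[4] mem=[0,0,0,0]
After op 2 (push 20): stack=[4,20] mem=[0,0,0,0]
After op 3 (-): stack=[-16] mem=[0,0,0,0]

[-16]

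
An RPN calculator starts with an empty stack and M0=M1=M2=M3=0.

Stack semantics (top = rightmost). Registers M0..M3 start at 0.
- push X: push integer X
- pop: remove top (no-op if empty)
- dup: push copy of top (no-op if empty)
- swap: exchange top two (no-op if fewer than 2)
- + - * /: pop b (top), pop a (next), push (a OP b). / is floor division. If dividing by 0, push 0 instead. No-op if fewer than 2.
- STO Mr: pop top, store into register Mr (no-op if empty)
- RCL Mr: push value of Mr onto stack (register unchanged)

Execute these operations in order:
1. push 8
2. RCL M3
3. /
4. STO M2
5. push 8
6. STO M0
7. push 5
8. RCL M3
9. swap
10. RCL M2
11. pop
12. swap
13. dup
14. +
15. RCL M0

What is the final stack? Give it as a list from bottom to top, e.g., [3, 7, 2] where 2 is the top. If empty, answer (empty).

Answer: [5, 0, 8]

Derivation:
After op 1 (push 8): stack=[8] mem=[0,0,0,0]
After op 2 (RCL M3): stack=[8,0] mem=[0,0,0,0]
After op 3 (/): stack=[0] mem=[0,0,0,0]
After op 4 (STO M2): stack=[empty] mem=[0,0,0,0]
After op 5 (push 8): stack=[8] mem=[0,0,0,0]
After op 6 (STO M0): stack=[empty] mem=[8,0,0,0]
After op 7 (push 5): stack=[5] mem=[8,0,0,0]
After op 8 (RCL M3): stack=[5,0] mem=[8,0,0,0]
After op 9 (swap): stack=[0,5] mem=[8,0,0,0]
After op 10 (RCL M2): stack=[0,5,0] mem=[8,0,0,0]
After op 11 (pop): stack=[0,5] mem=[8,0,0,0]
After op 12 (swap): stack=[5,0] mem=[8,0,0,0]
After op 13 (dup): stack=[5,0,0] mem=[8,0,0,0]
After op 14 (+): stack=[5,0] mem=[8,0,0,0]
After op 15 (RCL M0): stack=[5,0,8] mem=[8,0,0,0]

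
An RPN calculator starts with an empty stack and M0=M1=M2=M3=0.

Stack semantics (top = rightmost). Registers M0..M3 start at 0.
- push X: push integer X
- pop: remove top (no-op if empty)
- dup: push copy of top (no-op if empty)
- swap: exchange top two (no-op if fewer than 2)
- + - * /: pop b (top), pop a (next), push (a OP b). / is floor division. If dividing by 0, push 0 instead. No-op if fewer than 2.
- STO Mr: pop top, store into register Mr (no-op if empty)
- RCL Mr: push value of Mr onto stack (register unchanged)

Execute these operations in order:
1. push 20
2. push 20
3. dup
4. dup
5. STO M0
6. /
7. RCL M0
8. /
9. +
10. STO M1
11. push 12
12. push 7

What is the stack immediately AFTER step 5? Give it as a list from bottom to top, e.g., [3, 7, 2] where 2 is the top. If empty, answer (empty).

After op 1 (push 20): stack=[20] mem=[0,0,0,0]
After op 2 (push 20): stack=[20,20] mem=[0,0,0,0]
After op 3 (dup): stack=[20,20,20] mem=[0,0,0,0]
After op 4 (dup): stack=[20,20,20,20] mem=[0,0,0,0]
After op 5 (STO M0): stack=[20,20,20] mem=[20,0,0,0]

[20, 20, 20]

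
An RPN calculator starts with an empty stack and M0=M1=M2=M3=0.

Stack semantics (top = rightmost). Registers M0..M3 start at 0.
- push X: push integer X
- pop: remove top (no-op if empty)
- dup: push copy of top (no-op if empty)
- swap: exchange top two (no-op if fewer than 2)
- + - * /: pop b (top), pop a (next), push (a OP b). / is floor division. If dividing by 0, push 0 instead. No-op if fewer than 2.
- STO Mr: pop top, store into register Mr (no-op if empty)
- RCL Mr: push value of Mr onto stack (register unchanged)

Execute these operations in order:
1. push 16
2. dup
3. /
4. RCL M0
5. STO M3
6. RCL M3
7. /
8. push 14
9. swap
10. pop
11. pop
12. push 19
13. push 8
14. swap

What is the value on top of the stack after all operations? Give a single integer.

Answer: 19

Derivation:
After op 1 (push 16): stack=[16] mem=[0,0,0,0]
After op 2 (dup): stack=[16,16] mem=[0,0,0,0]
After op 3 (/): stack=[1] mem=[0,0,0,0]
After op 4 (RCL M0): stack=[1,0] mem=[0,0,0,0]
After op 5 (STO M3): stack=[1] mem=[0,0,0,0]
After op 6 (RCL M3): stack=[1,0] mem=[0,0,0,0]
After op 7 (/): stack=[0] mem=[0,0,0,0]
After op 8 (push 14): stack=[0,14] mem=[0,0,0,0]
After op 9 (swap): stack=[14,0] mem=[0,0,0,0]
After op 10 (pop): stack=[14] mem=[0,0,0,0]
After op 11 (pop): stack=[empty] mem=[0,0,0,0]
After op 12 (push 19): stack=[19] mem=[0,0,0,0]
After op 13 (push 8): stack=[19,8] mem=[0,0,0,0]
After op 14 (swap): stack=[8,19] mem=[0,0,0,0]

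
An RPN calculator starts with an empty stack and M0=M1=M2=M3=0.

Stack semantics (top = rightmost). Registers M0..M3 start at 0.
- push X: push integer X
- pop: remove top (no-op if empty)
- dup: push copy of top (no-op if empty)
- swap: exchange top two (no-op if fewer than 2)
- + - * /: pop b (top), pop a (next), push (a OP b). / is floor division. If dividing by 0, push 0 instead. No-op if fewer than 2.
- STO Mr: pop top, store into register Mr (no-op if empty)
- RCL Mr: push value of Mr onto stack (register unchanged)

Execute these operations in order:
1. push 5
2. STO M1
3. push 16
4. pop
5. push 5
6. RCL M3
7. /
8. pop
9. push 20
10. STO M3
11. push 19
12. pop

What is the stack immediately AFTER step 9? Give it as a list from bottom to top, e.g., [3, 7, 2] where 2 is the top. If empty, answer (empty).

After op 1 (push 5): stack=[5] mem=[0,0,0,0]
After op 2 (STO M1): stack=[empty] mem=[0,5,0,0]
After op 3 (push 16): stack=[16] mem=[0,5,0,0]
After op 4 (pop): stack=[empty] mem=[0,5,0,0]
After op 5 (push 5): stack=[5] mem=[0,5,0,0]
After op 6 (RCL M3): stack=[5,0] mem=[0,5,0,0]
After op 7 (/): stack=[0] mem=[0,5,0,0]
After op 8 (pop): stack=[empty] mem=[0,5,0,0]
After op 9 (push 20): stack=[20] mem=[0,5,0,0]

[20]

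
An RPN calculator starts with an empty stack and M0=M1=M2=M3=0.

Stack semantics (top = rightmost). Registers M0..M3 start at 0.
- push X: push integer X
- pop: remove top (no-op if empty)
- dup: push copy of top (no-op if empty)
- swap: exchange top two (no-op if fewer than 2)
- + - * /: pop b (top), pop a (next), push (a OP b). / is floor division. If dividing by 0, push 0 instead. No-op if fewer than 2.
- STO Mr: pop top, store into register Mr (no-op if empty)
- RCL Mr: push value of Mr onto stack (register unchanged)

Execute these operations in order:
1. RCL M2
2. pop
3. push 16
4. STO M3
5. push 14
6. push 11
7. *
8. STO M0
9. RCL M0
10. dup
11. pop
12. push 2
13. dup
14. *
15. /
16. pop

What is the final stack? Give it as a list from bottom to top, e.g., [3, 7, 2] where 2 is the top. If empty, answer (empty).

After op 1 (RCL M2): stack=[0] mem=[0,0,0,0]
After op 2 (pop): stack=[empty] mem=[0,0,0,0]
After op 3 (push 16): stack=[16] mem=[0,0,0,0]
After op 4 (STO M3): stack=[empty] mem=[0,0,0,16]
After op 5 (push 14): stack=[14] mem=[0,0,0,16]
After op 6 (push 11): stack=[14,11] mem=[0,0,0,16]
After op 7 (*): stack=[154] mem=[0,0,0,16]
After op 8 (STO M0): stack=[empty] mem=[154,0,0,16]
After op 9 (RCL M0): stack=[154] mem=[154,0,0,16]
After op 10 (dup): stack=[154,154] mem=[154,0,0,16]
After op 11 (pop): stack=[154] mem=[154,0,0,16]
After op 12 (push 2): stack=[154,2] mem=[154,0,0,16]
After op 13 (dup): stack=[154,2,2] mem=[154,0,0,16]
After op 14 (*): stack=[154,4] mem=[154,0,0,16]
After op 15 (/): stack=[38] mem=[154,0,0,16]
After op 16 (pop): stack=[empty] mem=[154,0,0,16]

Answer: (empty)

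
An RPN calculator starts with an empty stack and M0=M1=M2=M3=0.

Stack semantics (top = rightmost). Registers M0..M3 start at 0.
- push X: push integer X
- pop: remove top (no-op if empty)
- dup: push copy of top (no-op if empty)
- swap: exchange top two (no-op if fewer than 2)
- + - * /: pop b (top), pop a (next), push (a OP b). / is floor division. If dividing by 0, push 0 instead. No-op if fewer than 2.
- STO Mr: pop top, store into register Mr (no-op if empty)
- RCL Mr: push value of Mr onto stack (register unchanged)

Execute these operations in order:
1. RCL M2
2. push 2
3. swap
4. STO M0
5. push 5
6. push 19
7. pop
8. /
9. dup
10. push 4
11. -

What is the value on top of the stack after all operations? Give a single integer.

After op 1 (RCL M2): stack=[0] mem=[0,0,0,0]
After op 2 (push 2): stack=[0,2] mem=[0,0,0,0]
After op 3 (swap): stack=[2,0] mem=[0,0,0,0]
After op 4 (STO M0): stack=[2] mem=[0,0,0,0]
After op 5 (push 5): stack=[2,5] mem=[0,0,0,0]
After op 6 (push 19): stack=[2,5,19] mem=[0,0,0,0]
After op 7 (pop): stack=[2,5] mem=[0,0,0,0]
After op 8 (/): stack=[0] mem=[0,0,0,0]
After op 9 (dup): stack=[0,0] mem=[0,0,0,0]
After op 10 (push 4): stack=[0,0,4] mem=[0,0,0,0]
After op 11 (-): stack=[0,-4] mem=[0,0,0,0]

Answer: -4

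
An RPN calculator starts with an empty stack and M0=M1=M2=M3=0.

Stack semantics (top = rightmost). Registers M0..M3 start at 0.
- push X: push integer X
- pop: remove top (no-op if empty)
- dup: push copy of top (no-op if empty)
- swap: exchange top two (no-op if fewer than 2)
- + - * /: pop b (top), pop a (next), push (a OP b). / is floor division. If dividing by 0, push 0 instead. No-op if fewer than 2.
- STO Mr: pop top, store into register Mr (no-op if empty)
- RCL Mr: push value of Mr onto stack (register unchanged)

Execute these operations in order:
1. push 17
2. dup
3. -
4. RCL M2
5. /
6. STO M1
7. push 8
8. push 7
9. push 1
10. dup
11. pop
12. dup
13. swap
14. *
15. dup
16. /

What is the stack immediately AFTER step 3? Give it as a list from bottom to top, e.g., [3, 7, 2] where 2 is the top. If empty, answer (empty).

After op 1 (push 17): stack=[17] mem=[0,0,0,0]
After op 2 (dup): stack=[17,17] mem=[0,0,0,0]
After op 3 (-): stack=[0] mem=[0,0,0,0]

[0]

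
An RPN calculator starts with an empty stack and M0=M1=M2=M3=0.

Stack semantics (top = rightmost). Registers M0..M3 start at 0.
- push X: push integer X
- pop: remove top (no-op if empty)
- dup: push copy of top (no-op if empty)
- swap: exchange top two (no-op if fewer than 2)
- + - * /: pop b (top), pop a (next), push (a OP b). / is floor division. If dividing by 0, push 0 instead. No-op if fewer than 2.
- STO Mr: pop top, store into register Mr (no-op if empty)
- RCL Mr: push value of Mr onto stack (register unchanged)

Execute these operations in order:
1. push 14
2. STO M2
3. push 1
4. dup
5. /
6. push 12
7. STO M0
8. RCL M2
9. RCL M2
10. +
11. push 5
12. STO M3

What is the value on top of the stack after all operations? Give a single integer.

Answer: 28

Derivation:
After op 1 (push 14): stack=[14] mem=[0,0,0,0]
After op 2 (STO M2): stack=[empty] mem=[0,0,14,0]
After op 3 (push 1): stack=[1] mem=[0,0,14,0]
After op 4 (dup): stack=[1,1] mem=[0,0,14,0]
After op 5 (/): stack=[1] mem=[0,0,14,0]
After op 6 (push 12): stack=[1,12] mem=[0,0,14,0]
After op 7 (STO M0): stack=[1] mem=[12,0,14,0]
After op 8 (RCL M2): stack=[1,14] mem=[12,0,14,0]
After op 9 (RCL M2): stack=[1,14,14] mem=[12,0,14,0]
After op 10 (+): stack=[1,28] mem=[12,0,14,0]
After op 11 (push 5): stack=[1,28,5] mem=[12,0,14,0]
After op 12 (STO M3): stack=[1,28] mem=[12,0,14,5]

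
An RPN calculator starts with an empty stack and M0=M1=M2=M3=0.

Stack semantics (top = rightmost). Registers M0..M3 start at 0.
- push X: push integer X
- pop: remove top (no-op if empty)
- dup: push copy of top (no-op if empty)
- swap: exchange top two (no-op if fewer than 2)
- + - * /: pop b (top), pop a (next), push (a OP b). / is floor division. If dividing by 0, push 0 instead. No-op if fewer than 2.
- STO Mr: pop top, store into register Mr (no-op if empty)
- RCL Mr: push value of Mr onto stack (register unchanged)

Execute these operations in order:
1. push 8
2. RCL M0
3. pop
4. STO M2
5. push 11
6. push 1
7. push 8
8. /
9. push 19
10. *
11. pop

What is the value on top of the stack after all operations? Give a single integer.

Answer: 11

Derivation:
After op 1 (push 8): stack=[8] mem=[0,0,0,0]
After op 2 (RCL M0): stack=[8,0] mem=[0,0,0,0]
After op 3 (pop): stack=[8] mem=[0,0,0,0]
After op 4 (STO M2): stack=[empty] mem=[0,0,8,0]
After op 5 (push 11): stack=[11] mem=[0,0,8,0]
After op 6 (push 1): stack=[11,1] mem=[0,0,8,0]
After op 7 (push 8): stack=[11,1,8] mem=[0,0,8,0]
After op 8 (/): stack=[11,0] mem=[0,0,8,0]
After op 9 (push 19): stack=[11,0,19] mem=[0,0,8,0]
After op 10 (*): stack=[11,0] mem=[0,0,8,0]
After op 11 (pop): stack=[11] mem=[0,0,8,0]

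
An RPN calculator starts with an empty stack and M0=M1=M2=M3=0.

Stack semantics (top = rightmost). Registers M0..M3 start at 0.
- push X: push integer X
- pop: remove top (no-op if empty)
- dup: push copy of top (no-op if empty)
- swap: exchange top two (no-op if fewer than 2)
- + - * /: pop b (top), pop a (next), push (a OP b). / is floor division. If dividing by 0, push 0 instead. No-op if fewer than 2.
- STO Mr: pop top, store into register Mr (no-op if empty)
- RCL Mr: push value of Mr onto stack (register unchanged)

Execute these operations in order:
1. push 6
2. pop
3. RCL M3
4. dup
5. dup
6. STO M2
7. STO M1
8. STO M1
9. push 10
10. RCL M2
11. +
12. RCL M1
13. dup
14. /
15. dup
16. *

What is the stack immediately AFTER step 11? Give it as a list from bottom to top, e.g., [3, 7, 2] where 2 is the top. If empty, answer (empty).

After op 1 (push 6): stack=[6] mem=[0,0,0,0]
After op 2 (pop): stack=[empty] mem=[0,0,0,0]
After op 3 (RCL M3): stack=[0] mem=[0,0,0,0]
After op 4 (dup): stack=[0,0] mem=[0,0,0,0]
After op 5 (dup): stack=[0,0,0] mem=[0,0,0,0]
After op 6 (STO M2): stack=[0,0] mem=[0,0,0,0]
After op 7 (STO M1): stack=[0] mem=[0,0,0,0]
After op 8 (STO M1): stack=[empty] mem=[0,0,0,0]
After op 9 (push 10): stack=[10] mem=[0,0,0,0]
After op 10 (RCL M2): stack=[10,0] mem=[0,0,0,0]
After op 11 (+): stack=[10] mem=[0,0,0,0]

[10]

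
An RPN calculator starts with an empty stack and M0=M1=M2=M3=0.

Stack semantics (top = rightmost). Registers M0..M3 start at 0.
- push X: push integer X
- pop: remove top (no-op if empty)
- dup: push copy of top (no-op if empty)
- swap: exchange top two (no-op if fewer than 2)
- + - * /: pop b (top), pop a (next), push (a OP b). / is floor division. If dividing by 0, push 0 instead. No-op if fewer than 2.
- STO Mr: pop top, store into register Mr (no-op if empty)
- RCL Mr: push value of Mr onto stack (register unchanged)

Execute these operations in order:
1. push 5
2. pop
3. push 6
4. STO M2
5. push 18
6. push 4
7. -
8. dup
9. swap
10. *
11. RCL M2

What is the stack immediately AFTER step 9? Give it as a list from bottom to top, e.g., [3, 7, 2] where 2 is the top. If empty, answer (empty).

After op 1 (push 5): stack=[5] mem=[0,0,0,0]
After op 2 (pop): stack=[empty] mem=[0,0,0,0]
After op 3 (push 6): stack=[6] mem=[0,0,0,0]
After op 4 (STO M2): stack=[empty] mem=[0,0,6,0]
After op 5 (push 18): stack=[18] mem=[0,0,6,0]
After op 6 (push 4): stack=[18,4] mem=[0,0,6,0]
After op 7 (-): stack=[14] mem=[0,0,6,0]
After op 8 (dup): stack=[14,14] mem=[0,0,6,0]
After op 9 (swap): stack=[14,14] mem=[0,0,6,0]

[14, 14]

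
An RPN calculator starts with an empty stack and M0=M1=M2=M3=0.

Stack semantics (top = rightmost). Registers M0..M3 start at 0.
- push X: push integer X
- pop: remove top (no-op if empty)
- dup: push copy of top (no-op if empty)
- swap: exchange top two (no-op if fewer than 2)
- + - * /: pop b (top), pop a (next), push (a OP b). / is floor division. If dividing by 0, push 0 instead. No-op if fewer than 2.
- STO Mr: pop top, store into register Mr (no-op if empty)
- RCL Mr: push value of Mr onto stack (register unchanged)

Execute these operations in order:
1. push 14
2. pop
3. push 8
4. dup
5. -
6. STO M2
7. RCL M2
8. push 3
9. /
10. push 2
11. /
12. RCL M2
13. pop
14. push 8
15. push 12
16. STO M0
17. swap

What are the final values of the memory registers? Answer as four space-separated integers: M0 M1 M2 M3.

Answer: 12 0 0 0

Derivation:
After op 1 (push 14): stack=[14] mem=[0,0,0,0]
After op 2 (pop): stack=[empty] mem=[0,0,0,0]
After op 3 (push 8): stack=[8] mem=[0,0,0,0]
After op 4 (dup): stack=[8,8] mem=[0,0,0,0]
After op 5 (-): stack=[0] mem=[0,0,0,0]
After op 6 (STO M2): stack=[empty] mem=[0,0,0,0]
After op 7 (RCL M2): stack=[0] mem=[0,0,0,0]
After op 8 (push 3): stack=[0,3] mem=[0,0,0,0]
After op 9 (/): stack=[0] mem=[0,0,0,0]
After op 10 (push 2): stack=[0,2] mem=[0,0,0,0]
After op 11 (/): stack=[0] mem=[0,0,0,0]
After op 12 (RCL M2): stack=[0,0] mem=[0,0,0,0]
After op 13 (pop): stack=[0] mem=[0,0,0,0]
After op 14 (push 8): stack=[0,8] mem=[0,0,0,0]
After op 15 (push 12): stack=[0,8,12] mem=[0,0,0,0]
After op 16 (STO M0): stack=[0,8] mem=[12,0,0,0]
After op 17 (swap): stack=[8,0] mem=[12,0,0,0]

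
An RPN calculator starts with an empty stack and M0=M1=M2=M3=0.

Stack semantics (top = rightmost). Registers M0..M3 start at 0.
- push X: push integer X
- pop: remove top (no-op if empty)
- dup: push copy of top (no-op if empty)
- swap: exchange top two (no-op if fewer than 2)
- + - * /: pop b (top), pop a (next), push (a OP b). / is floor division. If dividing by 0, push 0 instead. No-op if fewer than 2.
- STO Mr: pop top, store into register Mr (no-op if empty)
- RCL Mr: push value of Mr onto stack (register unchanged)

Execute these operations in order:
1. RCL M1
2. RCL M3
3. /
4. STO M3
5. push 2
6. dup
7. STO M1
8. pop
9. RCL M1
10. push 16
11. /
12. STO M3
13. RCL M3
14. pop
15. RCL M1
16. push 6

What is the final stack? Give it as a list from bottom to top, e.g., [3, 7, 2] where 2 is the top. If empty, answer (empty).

After op 1 (RCL M1): stack=[0] mem=[0,0,0,0]
After op 2 (RCL M3): stack=[0,0] mem=[0,0,0,0]
After op 3 (/): stack=[0] mem=[0,0,0,0]
After op 4 (STO M3): stack=[empty] mem=[0,0,0,0]
After op 5 (push 2): stack=[2] mem=[0,0,0,0]
After op 6 (dup): stack=[2,2] mem=[0,0,0,0]
After op 7 (STO M1): stack=[2] mem=[0,2,0,0]
After op 8 (pop): stack=[empty] mem=[0,2,0,0]
After op 9 (RCL M1): stack=[2] mem=[0,2,0,0]
After op 10 (push 16): stack=[2,16] mem=[0,2,0,0]
After op 11 (/): stack=[0] mem=[0,2,0,0]
After op 12 (STO M3): stack=[empty] mem=[0,2,0,0]
After op 13 (RCL M3): stack=[0] mem=[0,2,0,0]
After op 14 (pop): stack=[empty] mem=[0,2,0,0]
After op 15 (RCL M1): stack=[2] mem=[0,2,0,0]
After op 16 (push 6): stack=[2,6] mem=[0,2,0,0]

Answer: [2, 6]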